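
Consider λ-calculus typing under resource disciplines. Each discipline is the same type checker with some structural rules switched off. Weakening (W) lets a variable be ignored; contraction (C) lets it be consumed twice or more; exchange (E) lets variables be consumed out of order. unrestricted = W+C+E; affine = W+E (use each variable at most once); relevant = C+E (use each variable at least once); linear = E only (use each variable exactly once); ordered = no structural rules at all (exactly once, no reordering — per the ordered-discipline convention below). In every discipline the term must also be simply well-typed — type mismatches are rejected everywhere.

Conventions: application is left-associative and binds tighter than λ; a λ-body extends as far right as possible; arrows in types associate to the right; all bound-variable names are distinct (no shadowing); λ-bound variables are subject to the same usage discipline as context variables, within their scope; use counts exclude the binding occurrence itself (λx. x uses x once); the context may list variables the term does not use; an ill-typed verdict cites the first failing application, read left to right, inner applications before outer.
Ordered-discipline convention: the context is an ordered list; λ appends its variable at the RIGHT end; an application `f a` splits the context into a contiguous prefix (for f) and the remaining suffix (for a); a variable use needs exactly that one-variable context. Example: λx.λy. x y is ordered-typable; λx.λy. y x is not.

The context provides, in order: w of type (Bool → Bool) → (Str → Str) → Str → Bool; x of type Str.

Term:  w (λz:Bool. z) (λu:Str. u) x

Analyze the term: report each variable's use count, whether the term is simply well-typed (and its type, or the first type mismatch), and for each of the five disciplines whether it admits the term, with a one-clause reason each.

variable uses: w: 1, x: 1, z (λ-bound): 1, u (λ-bound): 1
left-to-right use order: w, z, u, x
typing: the term checks, with type Bool
ordered: ✓ — single-use (w, x, z, u), ordered derivation ok
linear: ✓ — single use per variable (w, x, z, u)
affine: ✓ — w, x, z, u: no repeats, contraction unneeded
relevant: ✓ — w, x, z, u: all used, weakening unneeded
unrestricted: ✓ — simply typable at Bool; W, C, E all held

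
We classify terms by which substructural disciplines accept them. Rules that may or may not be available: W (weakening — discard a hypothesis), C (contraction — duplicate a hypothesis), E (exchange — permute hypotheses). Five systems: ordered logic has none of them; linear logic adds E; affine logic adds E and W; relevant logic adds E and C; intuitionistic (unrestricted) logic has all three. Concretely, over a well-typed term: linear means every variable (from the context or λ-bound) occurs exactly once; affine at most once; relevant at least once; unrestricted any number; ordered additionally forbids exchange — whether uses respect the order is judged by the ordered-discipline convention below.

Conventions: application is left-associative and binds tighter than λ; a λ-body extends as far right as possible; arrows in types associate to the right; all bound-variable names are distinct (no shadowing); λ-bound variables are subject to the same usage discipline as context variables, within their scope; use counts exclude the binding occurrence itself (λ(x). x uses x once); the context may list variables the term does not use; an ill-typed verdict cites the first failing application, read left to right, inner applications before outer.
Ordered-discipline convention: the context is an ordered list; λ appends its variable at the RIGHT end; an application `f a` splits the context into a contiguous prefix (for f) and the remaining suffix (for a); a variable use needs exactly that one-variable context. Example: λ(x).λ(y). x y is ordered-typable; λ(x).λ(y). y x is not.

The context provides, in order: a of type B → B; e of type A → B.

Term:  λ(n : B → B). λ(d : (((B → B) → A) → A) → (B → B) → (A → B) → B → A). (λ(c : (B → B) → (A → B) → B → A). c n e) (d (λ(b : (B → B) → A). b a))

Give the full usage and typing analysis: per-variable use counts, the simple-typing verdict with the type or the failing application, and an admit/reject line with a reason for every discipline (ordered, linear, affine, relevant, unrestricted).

counts: a ×1, e ×1, n (bound) ×1, d (bound) ×1, c (bound) ×1, b (bound) ×1
left-to-right use order: c, n, e, d, b, a
typing: ✓ — (B → B) → ((((B → B) → A) → A) → (B → B) → (A → B) → B → A) → B → A
ordered: ✗, no contiguous prefix/suffix split fits c, n, e, d, b, a
linear: ✓, exactly-once usage across a, e, n, d, c, b
affine: ✓, at most one use each (a, e, n, d, c, b)
relevant: ✓, a, e, n, d, c, b: all used, weakening unneeded
unrestricted: ✓, simply typable at (B → B) → ((((B → B) → A) → A) → (B → B) → (A → B) → B → A) → B → A; W, C, E all held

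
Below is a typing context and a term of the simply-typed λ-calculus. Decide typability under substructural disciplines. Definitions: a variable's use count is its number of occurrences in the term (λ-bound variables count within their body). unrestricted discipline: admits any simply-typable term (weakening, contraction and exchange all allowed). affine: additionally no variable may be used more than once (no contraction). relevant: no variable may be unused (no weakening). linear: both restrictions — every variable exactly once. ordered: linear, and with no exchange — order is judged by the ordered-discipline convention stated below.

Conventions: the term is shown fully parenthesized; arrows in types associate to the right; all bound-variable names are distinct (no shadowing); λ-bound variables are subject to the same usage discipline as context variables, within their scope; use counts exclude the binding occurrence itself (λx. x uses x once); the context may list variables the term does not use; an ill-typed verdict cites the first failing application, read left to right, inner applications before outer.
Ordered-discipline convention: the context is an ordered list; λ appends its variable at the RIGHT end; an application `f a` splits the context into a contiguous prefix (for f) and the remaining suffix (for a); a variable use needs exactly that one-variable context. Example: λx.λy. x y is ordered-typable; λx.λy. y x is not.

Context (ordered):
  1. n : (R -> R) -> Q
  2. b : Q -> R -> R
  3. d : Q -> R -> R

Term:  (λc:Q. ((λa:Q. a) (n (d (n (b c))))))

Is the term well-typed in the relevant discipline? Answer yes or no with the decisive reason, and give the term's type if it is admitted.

yes — every one of n, b, d, c, a appears; term : Q -> Q
counts: n: 2, b: 1, d: 1, c (λ-bound): 1, a (λ-bound): 1
use order (left to right): a, n, d, n, b, c
typing: the term checks, with type Q -> Q
summary: ordered ✗ | linear ✗ | affine ✗ | relevant ✓ | unrestricted ✓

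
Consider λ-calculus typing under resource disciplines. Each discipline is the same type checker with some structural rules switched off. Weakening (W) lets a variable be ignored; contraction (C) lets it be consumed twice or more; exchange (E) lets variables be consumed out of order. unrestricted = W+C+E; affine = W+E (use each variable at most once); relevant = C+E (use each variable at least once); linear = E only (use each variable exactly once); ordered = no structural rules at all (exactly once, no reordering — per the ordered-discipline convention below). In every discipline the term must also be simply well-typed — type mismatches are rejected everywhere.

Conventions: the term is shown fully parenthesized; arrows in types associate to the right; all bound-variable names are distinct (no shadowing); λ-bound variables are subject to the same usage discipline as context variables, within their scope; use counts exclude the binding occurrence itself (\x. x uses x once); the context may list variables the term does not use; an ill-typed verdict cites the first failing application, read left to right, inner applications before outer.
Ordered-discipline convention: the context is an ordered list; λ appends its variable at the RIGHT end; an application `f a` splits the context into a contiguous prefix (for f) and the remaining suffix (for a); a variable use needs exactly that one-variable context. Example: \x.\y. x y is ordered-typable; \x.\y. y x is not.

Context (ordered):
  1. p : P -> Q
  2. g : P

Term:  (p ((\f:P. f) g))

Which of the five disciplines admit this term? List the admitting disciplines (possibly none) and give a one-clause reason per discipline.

admitted by: ordered, linear, affine, relevant, unrestricted
use counts: p=1; g=1; f (bound)=1
order of uses: p, f, g
typing: ✓ — Q
ordered: ✓ — one use each (p, g, f); ordered split holds
linear: ✓ — p, g, f: one use apiece
affine: ✓ — none of p, g, f used more than once
relevant: ✓ — at least one use each (p, g, f)
unrestricted: ✓ — type-checks (Q) and nothing is barred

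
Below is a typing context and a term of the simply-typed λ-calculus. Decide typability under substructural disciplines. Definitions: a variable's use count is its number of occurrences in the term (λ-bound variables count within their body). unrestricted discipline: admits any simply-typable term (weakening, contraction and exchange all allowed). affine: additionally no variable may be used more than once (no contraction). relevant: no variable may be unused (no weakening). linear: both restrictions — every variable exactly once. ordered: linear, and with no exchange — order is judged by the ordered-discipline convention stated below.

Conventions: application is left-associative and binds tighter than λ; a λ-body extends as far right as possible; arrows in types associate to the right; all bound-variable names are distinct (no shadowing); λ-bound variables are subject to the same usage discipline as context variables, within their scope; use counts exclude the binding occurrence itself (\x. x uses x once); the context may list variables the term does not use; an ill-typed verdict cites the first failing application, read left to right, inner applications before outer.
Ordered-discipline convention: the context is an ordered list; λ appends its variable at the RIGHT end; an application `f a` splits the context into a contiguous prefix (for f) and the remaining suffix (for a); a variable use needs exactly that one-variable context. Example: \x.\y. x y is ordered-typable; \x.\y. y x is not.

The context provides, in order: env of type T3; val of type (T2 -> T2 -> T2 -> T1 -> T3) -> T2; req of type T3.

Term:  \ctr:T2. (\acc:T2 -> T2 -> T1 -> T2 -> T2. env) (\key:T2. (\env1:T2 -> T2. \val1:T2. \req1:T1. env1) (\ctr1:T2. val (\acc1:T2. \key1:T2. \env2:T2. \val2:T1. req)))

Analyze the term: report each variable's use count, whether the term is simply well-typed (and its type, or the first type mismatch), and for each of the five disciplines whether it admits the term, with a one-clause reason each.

use counts: env=1, val=1, req=1, ctr [bound]=0, acc [bound]=0, key [bound]=0, env1 [bound]=1, val1 [bound]=0, req1 [bound]=0, ctr1 [bound]=0, acc1 [bound]=0, key1 [bound]=0, env2 [bound]=0, val2 [bound]=0
use order (left to right): env, env1, val, req
typing: well-typed — term : T2 -> T3
ordered ✗ (unused: ctr, acc, key, val1, req1, ctr1, acc1, key1, env2, val2 — weakening required)
linear ✗ (unused: ctr, acc, key, val1, req1, ctr1, acc1, key1, env2, val2 — weakening required)
affine ✓ (no duplicate uses among env, val, req, ctr, acc, key, env1, val1, req1, ctr1, acc1, key1, env2, val2)
relevant ✗ (unused: ctr, acc, key, val1, req1, ctr1, acc1, key1, env2, val2 — weakening required)
unrestricted ✓ (type-checks (T2 -> T3) and nothing is barred)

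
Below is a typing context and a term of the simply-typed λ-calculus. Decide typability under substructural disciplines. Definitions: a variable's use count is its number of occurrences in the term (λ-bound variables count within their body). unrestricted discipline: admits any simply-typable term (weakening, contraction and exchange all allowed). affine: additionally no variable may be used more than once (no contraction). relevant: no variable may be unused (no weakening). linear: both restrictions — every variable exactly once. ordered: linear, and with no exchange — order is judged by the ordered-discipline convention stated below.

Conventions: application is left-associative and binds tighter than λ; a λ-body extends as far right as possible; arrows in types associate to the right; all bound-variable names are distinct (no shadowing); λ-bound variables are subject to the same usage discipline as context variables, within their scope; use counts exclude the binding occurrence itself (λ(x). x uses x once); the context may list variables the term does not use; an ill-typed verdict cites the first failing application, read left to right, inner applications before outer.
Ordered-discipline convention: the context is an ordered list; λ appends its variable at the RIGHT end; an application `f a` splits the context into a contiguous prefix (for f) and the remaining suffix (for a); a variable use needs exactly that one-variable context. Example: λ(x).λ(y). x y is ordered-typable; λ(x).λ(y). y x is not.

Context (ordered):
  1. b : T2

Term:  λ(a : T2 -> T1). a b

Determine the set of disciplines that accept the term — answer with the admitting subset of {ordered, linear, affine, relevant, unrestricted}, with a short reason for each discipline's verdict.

admitted in: linear, affine, relevant, unrestricted
counts: b: 1×, a [bound]: 1×
use order (left to right): a, b
typing: ✓ — (T2 -> T1) -> T1
ordered: ✗ — use order a, b needs exchange
linear: ✓ — each of b, a used exactly once
affine: ✓ — at most one use each (b, a)
relevant: ✓ — every one of b, a appears
unrestricted: ✓ — type-checks ((T2 -> T1) -> T1) and nothing is barred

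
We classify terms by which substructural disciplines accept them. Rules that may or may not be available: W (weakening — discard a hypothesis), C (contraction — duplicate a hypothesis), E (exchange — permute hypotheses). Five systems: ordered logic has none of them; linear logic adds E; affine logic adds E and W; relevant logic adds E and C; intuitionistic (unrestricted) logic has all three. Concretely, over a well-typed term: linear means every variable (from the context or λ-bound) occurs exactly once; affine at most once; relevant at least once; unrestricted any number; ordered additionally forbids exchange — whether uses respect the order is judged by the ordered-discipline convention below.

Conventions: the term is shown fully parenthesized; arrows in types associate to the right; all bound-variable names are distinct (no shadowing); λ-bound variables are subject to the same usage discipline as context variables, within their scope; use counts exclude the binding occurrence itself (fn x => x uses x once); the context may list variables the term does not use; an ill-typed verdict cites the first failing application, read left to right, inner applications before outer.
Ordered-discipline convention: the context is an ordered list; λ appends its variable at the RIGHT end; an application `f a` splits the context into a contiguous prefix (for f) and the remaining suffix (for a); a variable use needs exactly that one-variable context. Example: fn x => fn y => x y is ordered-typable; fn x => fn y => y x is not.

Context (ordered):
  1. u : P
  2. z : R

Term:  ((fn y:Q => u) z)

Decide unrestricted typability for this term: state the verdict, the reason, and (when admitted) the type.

no — a type mismatch blocks all five
use counts: u: 1×, z: 1×, y (bound): 0×
use order (left to right): u, z
typing: ill-typed: argument of type R where Q is required
per-discipline verdicts: ordered ✗; linear ✗; affine ✗; relevant ✗; unrestricted ✗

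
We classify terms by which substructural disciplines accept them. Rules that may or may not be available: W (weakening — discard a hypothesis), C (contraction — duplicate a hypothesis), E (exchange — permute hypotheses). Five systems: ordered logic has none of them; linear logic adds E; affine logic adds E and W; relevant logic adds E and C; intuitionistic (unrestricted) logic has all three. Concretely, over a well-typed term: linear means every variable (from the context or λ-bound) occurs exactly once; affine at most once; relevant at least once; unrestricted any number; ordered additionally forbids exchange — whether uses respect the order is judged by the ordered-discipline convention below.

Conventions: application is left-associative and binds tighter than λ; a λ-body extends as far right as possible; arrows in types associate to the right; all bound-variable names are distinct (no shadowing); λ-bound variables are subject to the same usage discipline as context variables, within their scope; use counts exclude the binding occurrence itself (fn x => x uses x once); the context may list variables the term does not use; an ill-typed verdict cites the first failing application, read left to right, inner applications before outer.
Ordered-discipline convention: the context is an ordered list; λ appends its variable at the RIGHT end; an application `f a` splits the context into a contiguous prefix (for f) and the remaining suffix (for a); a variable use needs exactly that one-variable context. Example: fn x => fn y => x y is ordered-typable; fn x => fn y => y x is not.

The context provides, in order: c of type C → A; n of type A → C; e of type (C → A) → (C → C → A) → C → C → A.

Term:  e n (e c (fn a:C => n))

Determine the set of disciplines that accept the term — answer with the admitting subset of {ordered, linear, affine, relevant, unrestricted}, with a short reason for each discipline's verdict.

admitting disciplines: none
variable uses: c: 1; n: 2; e: 2; a [bound]: 0
order of uses: e, n, e, c, n
typing: ill-typed: an application expects C → A but receives A → C
ordered: ✗, a type mismatch blocks all five
linear: ✗, the type mismatch rejects it
affine: ✗, not simply typable
relevant: ✗, fails simple typing
unrestricted: ✗, a type mismatch blocks all five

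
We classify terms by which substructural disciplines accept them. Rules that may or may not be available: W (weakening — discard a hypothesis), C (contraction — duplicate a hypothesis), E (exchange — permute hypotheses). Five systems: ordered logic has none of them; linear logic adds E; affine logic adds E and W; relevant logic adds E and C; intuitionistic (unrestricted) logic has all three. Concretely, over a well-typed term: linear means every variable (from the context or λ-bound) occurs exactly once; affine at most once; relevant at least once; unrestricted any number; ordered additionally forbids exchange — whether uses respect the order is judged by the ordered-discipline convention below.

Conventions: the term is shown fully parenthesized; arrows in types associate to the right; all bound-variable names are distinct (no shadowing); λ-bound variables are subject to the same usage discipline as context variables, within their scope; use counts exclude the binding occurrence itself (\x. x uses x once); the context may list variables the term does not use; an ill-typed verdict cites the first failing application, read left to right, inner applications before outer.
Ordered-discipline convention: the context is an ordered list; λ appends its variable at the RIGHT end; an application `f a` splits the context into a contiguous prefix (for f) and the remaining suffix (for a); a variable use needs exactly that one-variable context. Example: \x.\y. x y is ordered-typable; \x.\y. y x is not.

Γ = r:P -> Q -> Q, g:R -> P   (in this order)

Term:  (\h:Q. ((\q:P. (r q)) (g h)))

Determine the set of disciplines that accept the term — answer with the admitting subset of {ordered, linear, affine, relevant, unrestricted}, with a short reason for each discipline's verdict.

admitting disciplines: none
usage: r ×1; g ×1; h (λ-bound) ×1; q (λ-bound) ×1
order of uses: r, q, g, h
typing: ill-typed: a function awaiting R gets Q
ordered: ✗ — fails simple typing
linear: ✗ — a type mismatch blocks all five
affine: ✗ — the type mismatch rejects it
relevant: ✗ — not simply typable
unrestricted: ✗ — fails simple typing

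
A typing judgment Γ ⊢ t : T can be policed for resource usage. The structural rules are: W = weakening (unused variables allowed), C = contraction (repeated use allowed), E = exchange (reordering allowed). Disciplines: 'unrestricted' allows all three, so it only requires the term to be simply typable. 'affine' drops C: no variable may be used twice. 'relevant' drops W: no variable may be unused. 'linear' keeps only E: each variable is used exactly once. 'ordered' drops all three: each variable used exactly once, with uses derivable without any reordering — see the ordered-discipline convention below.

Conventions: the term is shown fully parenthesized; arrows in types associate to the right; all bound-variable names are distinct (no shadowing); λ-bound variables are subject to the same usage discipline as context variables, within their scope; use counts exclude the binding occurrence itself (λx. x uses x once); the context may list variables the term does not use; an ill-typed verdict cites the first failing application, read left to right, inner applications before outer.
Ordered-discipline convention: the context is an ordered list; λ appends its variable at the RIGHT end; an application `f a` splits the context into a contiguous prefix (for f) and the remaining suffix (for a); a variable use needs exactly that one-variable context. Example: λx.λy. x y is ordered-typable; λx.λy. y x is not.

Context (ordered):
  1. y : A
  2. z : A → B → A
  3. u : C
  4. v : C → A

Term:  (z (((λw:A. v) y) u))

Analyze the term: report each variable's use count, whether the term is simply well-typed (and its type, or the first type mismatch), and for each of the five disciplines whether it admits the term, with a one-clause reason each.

use counts: y=1, z=1, u=1, v=1, w (bound)=0
uses in reading order: z, v, y, u
typing: well-typed — term : B → A
ordered: ✗ — w never used (weakening)
linear: ✗ — w never used (weakening)
affine: ✓ — no duplicate uses among y, z, u, v, w
relevant: ✗ — w never used (weakening)
unrestricted: ✓ — typability at B → A is all that's needed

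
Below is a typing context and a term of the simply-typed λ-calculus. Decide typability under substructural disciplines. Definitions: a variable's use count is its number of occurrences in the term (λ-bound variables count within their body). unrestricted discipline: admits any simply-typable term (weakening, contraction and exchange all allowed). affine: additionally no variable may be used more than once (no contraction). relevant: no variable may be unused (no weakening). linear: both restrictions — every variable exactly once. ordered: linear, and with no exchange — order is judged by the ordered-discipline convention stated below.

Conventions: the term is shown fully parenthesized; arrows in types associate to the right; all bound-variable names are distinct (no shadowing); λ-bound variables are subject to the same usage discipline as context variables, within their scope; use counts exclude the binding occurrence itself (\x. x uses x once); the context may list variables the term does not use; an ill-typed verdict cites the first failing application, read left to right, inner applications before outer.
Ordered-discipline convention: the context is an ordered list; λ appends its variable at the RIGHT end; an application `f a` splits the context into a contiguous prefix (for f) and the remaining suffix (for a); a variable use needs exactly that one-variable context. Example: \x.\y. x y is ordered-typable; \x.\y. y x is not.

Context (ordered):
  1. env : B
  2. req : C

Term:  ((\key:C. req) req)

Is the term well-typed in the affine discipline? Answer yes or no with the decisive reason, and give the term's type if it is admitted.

no — req ×2 used more than once (contraction)
use counts: env=0; req=2; key (bound)=0
uses in reading order: req, req
typing: ✓ — C
per-discipline verdicts: ordered ✗, linear ✗, affine ✗, relevant ✗, unrestricted ✓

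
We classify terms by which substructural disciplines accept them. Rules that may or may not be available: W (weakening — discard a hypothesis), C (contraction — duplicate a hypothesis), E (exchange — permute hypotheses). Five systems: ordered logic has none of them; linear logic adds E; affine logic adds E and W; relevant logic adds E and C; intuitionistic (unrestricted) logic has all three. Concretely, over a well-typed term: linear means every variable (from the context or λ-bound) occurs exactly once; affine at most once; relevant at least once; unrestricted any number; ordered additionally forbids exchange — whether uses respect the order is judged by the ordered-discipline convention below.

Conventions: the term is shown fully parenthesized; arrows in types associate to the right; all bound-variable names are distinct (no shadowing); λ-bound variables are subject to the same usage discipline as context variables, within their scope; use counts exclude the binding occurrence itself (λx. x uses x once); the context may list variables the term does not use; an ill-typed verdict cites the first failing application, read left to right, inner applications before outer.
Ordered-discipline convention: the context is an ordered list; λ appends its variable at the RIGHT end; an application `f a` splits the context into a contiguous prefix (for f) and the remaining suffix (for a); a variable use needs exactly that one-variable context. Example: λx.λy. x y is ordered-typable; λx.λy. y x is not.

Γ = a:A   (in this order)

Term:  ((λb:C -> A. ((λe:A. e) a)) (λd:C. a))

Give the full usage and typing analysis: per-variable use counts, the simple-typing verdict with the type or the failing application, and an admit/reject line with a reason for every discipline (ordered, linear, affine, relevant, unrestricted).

use counts: a: 2, b (λ-bound): 0, e (λ-bound): 1, d (λ-bound): 0
left-to-right use order: e, a, a
typing: well-typed — term : A
ordered: ✗ — repeated use of a ×2; unused: b, d — weakening required
linear: ✗ — repeated use of a ×2; unused: b, d — weakening required
affine: ✗ — repeated use of a ×2
relevant: ✗ — unused: b, d — weakening required
unrestricted: ✓ — simply typable at A; W, C, E all held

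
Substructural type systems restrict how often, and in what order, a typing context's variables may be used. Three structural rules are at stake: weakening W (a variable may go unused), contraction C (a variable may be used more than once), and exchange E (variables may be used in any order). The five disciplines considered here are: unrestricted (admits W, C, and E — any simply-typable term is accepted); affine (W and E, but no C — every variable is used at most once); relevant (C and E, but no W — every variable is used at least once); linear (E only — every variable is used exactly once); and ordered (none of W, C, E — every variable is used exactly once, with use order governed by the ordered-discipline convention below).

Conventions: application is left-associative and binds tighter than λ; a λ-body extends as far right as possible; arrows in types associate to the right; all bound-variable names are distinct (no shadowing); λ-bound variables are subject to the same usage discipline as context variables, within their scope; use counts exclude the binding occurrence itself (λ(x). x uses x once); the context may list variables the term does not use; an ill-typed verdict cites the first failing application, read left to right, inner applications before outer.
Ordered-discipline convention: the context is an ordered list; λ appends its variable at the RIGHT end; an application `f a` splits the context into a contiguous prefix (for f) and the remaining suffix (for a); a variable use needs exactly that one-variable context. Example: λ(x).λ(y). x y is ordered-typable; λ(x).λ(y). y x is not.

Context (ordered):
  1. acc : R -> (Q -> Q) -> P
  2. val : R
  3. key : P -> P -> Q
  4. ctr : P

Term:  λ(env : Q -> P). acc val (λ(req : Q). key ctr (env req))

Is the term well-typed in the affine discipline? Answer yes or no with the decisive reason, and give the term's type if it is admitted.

yes — acc, val, key, ctr, env, req: no repeats, contraction unneeded; term : (Q -> P) -> P
counts: acc ×1, val ×1, key ×1, ctr ×1, env [bound] ×1, req [bound] ×1
left-to-right use order: acc, val, key, ctr, env, req
typing: ✓ — (Q -> P) -> P
across the five disciplines: ordered ✓ | linear ✓ | affine ✓ | relevant ✓ | unrestricted ✓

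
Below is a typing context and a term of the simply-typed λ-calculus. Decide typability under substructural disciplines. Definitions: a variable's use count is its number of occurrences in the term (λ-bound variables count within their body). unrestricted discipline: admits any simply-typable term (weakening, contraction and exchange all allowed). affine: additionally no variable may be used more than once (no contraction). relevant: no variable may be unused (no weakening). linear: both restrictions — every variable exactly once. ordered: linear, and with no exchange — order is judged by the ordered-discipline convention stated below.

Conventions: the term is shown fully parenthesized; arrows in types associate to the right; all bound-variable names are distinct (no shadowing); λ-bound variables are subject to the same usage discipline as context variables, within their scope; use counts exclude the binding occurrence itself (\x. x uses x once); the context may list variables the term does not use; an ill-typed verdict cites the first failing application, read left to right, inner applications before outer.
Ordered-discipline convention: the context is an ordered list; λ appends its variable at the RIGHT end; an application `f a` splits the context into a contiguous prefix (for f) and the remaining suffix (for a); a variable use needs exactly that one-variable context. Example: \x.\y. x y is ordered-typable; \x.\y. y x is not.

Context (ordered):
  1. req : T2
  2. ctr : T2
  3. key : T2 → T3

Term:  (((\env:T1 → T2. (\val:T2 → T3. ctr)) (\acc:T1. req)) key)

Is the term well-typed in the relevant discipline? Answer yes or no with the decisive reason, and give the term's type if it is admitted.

no — env, val, acc never used (weakening)
counts: req ×1, ctr ×1, key ×1, env [bound] ×0, val [bound] ×0, acc [bound] ×0
left-to-right use order: ctr, req, key
typing: ✓ — T2
summary: ordered ✗; linear ✗; affine ✓; relevant ✗; unrestricted ✓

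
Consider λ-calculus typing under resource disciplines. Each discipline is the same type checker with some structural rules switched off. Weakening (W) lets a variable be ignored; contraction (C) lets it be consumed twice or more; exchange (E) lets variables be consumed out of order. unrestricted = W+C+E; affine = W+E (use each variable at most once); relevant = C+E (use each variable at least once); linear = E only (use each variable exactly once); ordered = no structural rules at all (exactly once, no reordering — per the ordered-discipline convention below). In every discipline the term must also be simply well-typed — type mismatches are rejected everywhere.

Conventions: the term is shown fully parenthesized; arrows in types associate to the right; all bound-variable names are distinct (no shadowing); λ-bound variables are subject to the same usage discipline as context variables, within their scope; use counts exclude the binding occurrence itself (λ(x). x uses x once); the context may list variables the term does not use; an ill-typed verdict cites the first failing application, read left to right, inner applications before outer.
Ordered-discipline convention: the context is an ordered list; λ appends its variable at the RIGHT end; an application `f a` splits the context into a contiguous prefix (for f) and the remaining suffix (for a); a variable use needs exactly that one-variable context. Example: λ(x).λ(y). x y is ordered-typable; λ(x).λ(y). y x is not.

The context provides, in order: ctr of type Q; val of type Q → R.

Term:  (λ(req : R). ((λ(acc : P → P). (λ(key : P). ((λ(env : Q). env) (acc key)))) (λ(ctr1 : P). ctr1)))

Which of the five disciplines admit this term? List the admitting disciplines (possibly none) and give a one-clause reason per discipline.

admitted by: none
variable uses: ctr: 0, val: 0, req [bound]: 0, acc [bound]: 1, key [bound]: 1, env [bound]: 1, ctr1 [bound]: 1
order of uses: env, acc, key, ctr1
typing: ill-typed: an application expects Q but receives P
ordered ✗ (fails simple typing)
linear ✗ (a type mismatch blocks all five)
affine ✗ (the type mismatch rejects it)
relevant ✗ (not simply typable)
unrestricted ✗ (fails simple typing)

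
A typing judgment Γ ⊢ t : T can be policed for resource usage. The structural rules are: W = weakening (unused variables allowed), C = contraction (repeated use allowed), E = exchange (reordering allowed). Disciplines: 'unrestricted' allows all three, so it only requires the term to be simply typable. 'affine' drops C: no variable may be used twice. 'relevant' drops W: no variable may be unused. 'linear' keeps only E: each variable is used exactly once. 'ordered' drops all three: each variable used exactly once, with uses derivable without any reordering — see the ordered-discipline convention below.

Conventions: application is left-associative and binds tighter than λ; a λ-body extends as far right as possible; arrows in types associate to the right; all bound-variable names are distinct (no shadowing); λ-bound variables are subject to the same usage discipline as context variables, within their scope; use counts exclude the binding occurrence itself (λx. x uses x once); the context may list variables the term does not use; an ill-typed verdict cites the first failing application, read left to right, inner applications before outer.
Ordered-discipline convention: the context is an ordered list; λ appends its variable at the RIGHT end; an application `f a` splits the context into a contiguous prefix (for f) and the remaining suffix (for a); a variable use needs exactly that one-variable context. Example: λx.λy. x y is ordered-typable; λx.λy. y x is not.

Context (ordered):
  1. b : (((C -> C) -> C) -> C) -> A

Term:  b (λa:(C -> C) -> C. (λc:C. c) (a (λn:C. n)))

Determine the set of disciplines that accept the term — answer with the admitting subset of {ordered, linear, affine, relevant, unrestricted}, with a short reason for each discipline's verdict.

accepted by: ordered, linear, affine, relevant, unrestricted
counts: b=1; a [bound]=1; c [bound]=1; n [bound]=1
uses in reading order: b, c, a, n
typing: ✓ — A
ordered ✓ (b, a, c, n: once each, no exchange needed)
linear ✓ (exactly-once usage across b, a, c, n)
affine ✓ (none of b, a, c, n used more than once)
relevant ✓ (none of b, a, c, n goes unused)
unrestricted ✓ (simply typable at A; W, C, E all held)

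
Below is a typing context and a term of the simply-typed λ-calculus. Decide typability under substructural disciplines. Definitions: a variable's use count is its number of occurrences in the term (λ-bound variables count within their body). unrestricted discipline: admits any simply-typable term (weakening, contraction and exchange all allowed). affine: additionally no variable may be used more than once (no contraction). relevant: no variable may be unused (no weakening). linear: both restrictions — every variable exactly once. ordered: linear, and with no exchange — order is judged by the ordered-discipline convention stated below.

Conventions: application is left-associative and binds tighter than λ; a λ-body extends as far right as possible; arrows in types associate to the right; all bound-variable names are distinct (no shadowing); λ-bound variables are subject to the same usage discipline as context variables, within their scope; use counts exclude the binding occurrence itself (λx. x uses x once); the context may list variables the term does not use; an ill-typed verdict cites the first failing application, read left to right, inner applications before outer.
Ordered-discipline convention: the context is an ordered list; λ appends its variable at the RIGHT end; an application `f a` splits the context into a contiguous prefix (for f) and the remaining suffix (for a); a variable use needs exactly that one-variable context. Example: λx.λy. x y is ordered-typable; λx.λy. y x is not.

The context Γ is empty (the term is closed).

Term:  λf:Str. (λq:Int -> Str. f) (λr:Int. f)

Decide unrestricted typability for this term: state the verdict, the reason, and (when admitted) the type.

yes — simply typable at Str -> Str; W, C, E all held; term : Str -> Str
counts: f [bound] ×2, q [bound] ×0, r [bound] ×0
order of uses: f, f
typing: the term checks, with type Str -> Str
all disciplines: ordered ✗ | linear ✗ | affine ✗ | relevant ✗ | unrestricted ✓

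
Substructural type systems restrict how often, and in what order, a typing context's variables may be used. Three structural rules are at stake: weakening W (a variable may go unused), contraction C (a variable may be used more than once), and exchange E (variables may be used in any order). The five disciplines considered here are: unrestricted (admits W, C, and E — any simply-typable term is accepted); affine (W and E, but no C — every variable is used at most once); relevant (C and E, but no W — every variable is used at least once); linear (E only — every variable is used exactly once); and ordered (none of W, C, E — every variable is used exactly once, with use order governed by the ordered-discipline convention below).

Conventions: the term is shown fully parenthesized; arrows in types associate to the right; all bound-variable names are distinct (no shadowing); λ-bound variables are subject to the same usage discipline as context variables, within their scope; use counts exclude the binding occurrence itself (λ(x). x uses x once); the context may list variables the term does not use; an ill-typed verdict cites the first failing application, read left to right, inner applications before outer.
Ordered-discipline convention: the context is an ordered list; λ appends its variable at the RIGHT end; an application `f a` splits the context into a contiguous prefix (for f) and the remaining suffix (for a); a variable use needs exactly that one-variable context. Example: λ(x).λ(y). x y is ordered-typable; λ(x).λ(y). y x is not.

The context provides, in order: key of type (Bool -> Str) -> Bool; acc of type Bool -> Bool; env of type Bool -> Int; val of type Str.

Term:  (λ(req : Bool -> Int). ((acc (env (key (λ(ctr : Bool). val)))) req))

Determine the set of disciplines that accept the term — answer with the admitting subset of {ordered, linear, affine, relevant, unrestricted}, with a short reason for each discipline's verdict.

admitted by: none
usage: key ×1, acc ×1, env ×1, val ×1, req [bound] ×1, ctr [bound] ×0
use order (left to right): acc, env, key, val, req
typing: ill-typed: an argument Int mismatches the expected Bool
ordered ✗ (not simply typable)
linear ✗ (fails simple typing)
affine ✗ (a type mismatch blocks all five)
relevant ✗ (the type mismatch rejects it)
unrestricted ✗ (not simply typable)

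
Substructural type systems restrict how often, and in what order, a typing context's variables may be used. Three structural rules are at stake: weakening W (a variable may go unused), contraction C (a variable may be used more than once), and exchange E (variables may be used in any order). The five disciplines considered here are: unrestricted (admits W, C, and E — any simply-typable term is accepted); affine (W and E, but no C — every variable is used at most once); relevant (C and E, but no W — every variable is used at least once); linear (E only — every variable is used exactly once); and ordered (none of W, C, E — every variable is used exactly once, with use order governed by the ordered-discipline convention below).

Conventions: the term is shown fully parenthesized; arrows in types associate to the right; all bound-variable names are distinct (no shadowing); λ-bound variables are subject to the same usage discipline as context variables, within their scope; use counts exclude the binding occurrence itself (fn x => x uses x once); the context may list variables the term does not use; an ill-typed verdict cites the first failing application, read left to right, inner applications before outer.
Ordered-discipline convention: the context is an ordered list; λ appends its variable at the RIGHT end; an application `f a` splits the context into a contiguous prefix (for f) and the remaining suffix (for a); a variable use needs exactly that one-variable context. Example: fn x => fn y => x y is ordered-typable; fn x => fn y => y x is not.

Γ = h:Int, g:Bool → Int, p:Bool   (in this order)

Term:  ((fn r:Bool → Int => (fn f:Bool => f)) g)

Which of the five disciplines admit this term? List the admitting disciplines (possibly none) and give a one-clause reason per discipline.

admitted in: affine, unrestricted
variable uses: h=0; g=1; p=0; r (λ-bound)=0; f (λ-bound)=1
use order (left to right): f, g
typing: well-typed at Bool → Bool
ordered: ✗ — unused: h, p, r — weakening required
linear: ✗ — unused: h, p, r — weakening required
affine: ✓ — no duplicate uses among h, g, p, r, f
relevant: ✗ — unused: h, p, r — weakening required
unrestricted: ✓ — simply typable at Bool → Bool; W, C, E all held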